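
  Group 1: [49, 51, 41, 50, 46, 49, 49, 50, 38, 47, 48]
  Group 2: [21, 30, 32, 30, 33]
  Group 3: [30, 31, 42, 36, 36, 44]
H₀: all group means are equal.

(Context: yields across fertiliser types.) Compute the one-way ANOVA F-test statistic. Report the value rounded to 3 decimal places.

Group means [47.09, 29.20, 36.50], grand mean 40.136
SSB = Σnᵢ(x̄ᵢ−x̄)² = 1209.382; SSW = ΣΣ(x−x̄ᵢ)² = 415.209
MSB = 1209.382/2 = 604.6909; MSW = 415.209/19 = 21.8531
F = MSB/MSW = 27.6707
df = (2, 19)

test statistic = 27.671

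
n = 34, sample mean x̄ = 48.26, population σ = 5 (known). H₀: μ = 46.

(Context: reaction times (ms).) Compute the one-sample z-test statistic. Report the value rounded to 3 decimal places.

test statistic = 2.636

SE = σ/√n = 5/√34 = 0.8575
z = (x̄−μ₀)/SE = (48.26−46)/0.8575 = 2.6356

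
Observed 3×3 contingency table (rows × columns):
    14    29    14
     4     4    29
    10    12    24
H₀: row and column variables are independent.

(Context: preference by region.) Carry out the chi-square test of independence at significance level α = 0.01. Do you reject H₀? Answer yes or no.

reject H₀: yes

Row totals [57, 37, 46], col totals [28, 45, 67], n=140
χ² = (14−11.40)²/11.40 + (29−18.32)²/18.32 + (14−27.28)²/27.28 + (4−7.40)²/7.40 + (4−11.89)²/11.89 + (29−17.71)²/17.71 + (10−9.20)²/9.20 + (12−14.79)²/14.79 + (24−22.01)²/22.01 = 28.0566
df = 4
p-value (upper-tail) = 0.00001
At α=0.01: p < α → reject H₀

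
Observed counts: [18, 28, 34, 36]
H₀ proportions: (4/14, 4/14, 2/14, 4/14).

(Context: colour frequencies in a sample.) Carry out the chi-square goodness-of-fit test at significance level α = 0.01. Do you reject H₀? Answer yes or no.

n = 116; E_i = n·p_i = [33.14, 33.14, 16.57, 33.14]
χ² = (18−33.14)²/33.14 + (28−33.14)²/33.14 + (34−16.57)²/16.57 + (36−33.14)²/33.14 = 26.2931
df = 3
p-value (upper-tail) = 0.00001
At α=0.01: p < α → reject H₀

reject H₀: yes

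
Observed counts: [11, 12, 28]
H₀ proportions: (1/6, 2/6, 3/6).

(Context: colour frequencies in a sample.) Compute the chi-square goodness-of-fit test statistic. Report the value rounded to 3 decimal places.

n = 51; E_i = n·p_i = [8.50, 17.00, 25.50]
χ² = (11−8.50)²/8.50 + (12−17.00)²/17.00 + (28−25.50)²/25.50 = 2.4510
df = 2

test statistic = 2.451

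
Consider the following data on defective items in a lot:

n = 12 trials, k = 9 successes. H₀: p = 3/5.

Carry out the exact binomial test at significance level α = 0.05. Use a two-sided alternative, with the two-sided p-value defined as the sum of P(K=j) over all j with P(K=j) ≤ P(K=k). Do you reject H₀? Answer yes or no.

Exact binomial: n=12, k=9, p₀=3/5=0.6000
P(X=j) = C(n,j)·p₀^j·(1−p₀)^(n−j); p = Σ P(X=j) over j with P(X=j) ≤ P(X=9)
p-value (two-sided) = 0.38355
At α=0.05: p ≥ α → fail to reject H₀

reject H₀: no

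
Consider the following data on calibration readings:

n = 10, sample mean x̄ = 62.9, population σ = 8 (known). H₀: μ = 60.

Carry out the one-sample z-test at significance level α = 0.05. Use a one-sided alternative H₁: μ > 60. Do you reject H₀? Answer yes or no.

SE = σ/√n = 8/√10 = 2.5298
z = (x̄−μ₀)/SE = (62.9−60)/2.5298 = 1.1463
p-value (one-sided, H₁ greater) = 0.12583
At α=0.05: p ≥ α → fail to reject H₀

reject H₀: no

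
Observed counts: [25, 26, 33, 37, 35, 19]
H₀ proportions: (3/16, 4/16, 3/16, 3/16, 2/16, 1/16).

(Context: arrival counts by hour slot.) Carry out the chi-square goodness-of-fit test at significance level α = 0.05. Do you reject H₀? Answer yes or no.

reject H₀: yes

n = 175; E_i = n·p_i = [32.81, 43.75, 32.81, 32.81, 21.88, 10.94]
χ² = (25−32.81)²/32.81 + (26−43.75)²/43.75 + (33−32.81)²/32.81 + (37−32.81)²/32.81 + (35−21.88)²/21.88 + (19−10.94)²/10.94 = 23.4152
df = 5
p-value (upper-tail) = 0.00028
At α=0.05: p < α → reject H₀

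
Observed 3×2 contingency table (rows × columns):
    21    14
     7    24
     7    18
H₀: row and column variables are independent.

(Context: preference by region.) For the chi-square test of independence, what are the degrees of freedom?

df = (r−1)(c−1) = (3−1)·(2−1) = 2

degrees of freedom = 2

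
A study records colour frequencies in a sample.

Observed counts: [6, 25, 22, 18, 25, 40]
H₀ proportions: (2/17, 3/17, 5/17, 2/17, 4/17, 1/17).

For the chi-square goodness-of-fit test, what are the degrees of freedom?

df = k − 1 = 6 − 1 = 5

degrees of freedom = 5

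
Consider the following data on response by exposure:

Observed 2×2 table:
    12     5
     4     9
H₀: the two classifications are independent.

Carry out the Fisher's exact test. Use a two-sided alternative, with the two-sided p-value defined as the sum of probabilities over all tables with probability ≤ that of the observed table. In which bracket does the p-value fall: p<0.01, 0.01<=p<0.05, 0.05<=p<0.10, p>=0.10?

Margins: r₁=17, r₂=13, c₁=16, c₂=14, n=30
p_obs = C(17,12)·C(13,4)/C(30,16); sum pmf over tables with pmf ≤ p_obs
p-value (two-sided) = 0.06336
→ bracket: 0.05<=p<0.10

p-value bracket: 0.05<=p<0.10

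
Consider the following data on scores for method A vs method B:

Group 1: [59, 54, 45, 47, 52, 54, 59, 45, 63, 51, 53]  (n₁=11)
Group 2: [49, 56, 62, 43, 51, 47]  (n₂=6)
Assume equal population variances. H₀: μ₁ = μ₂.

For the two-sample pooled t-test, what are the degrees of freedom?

degrees of freedom = 15

df = n₁ + n₂ − 2 = 11 + 6 − 2 = 15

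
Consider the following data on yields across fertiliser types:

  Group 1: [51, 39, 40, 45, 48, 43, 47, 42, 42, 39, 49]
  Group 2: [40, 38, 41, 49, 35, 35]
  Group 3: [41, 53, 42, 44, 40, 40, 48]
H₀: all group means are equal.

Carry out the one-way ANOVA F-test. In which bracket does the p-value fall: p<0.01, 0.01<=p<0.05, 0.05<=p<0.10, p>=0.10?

p-value bracket: p>=0.10

Group means [44.09, 39.67, 44.00], grand mean 42.958
SSB = Σnᵢ(x̄ᵢ−x̄)² = 86.716; SSW = ΣΣ(x−x̄ᵢ)² = 452.242
MSB = 86.716/2 = 43.3580; MSW = 452.242/21 = 21.5354
F = MSB/MSW = 2.0133
df = (2, 21)
p-value (upper-tail) = 0.15851
→ bracket: p>=0.10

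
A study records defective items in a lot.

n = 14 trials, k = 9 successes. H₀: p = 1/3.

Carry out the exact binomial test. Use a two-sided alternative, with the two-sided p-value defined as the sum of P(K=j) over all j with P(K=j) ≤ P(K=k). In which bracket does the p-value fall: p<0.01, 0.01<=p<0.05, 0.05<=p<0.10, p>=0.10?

Exact binomial: n=14, k=9, p₀=1/3=0.3333
P(X=j) = C(n,j)·p₀^j·(1−p₀)^(n−j); p = Σ P(X=j) over j with P(X=j) ≤ P(X=9)
p-value (two-sided) = 0.02086
→ bracket: 0.01<=p<0.05

p-value bracket: 0.01<=p<0.05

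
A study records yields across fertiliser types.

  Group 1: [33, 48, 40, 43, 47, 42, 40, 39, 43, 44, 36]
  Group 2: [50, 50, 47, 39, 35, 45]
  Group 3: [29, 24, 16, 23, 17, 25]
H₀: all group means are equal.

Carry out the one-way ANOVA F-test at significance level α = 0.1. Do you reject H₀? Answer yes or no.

Group means [41.36, 44.33, 22.33], grand mean 37.174
SSB = Σnᵢ(x̄ᵢ−x̄)² = 1822.092; SSW = ΣΣ(x−x̄ᵢ)² = 507.212
MSB = 1822.092/2 = 911.0461; MSW = 507.212/20 = 25.3606
F = MSB/MSW = 35.9237
df = (2, 20)
p-value (upper-tail) = 0.00000
At α=0.1: p < α → reject H₀

reject H₀: yes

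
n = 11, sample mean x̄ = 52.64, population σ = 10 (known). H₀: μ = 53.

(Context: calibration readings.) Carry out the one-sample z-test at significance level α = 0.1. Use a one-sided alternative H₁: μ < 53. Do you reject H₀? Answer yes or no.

SE = σ/√n = 10/√11 = 3.0151
z = (x̄−μ₀)/SE = (52.64−53)/3.0151 = -0.1194
p-value (one-sided, H₁ less) = 0.45248
At α=0.1: p ≥ α → fail to reject H₀

reject H₀: no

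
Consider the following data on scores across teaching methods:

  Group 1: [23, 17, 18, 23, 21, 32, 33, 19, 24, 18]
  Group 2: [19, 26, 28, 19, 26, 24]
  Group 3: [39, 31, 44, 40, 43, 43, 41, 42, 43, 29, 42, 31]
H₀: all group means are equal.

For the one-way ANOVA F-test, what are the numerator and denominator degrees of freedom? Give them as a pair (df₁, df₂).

degrees of freedom = [2, 25]

k = 3 groups, N = 28 total
df = (k−1, N−k) = (3−1, 28−3) = (2, 25)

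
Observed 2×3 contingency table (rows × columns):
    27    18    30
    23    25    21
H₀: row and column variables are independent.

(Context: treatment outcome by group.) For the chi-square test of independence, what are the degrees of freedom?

df = (r−1)(c−1) = (2−1)·(3−1) = 2

degrees of freedom = 2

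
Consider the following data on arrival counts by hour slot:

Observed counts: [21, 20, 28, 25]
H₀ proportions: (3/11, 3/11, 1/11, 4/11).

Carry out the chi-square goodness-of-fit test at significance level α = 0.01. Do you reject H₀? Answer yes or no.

reject H₀: yes

n = 94; E_i = n·p_i = [25.64, 25.64, 8.55, 34.18]
χ² = (21−25.64)²/25.64 + (20−25.64)²/25.64 + (28−8.55)²/8.55 + (25−34.18)²/34.18 = 48.8342
df = 3
p-value (upper-tail) = 0.00000
At α=0.01: p < α → reject H₀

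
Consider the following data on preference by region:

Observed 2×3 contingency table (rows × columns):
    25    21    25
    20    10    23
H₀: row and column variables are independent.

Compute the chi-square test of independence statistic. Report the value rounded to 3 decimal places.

Row totals [71, 53], col totals [45, 31, 48], n=124
χ² = (25−25.77)²/25.77 + (21−17.75)²/17.75 + (25−27.48)²/27.48 + (20−19.23)²/19.23 + (10−13.25)²/13.25 + (23−20.52)²/20.52 = 1.9707
df = 2

test statistic = 1.971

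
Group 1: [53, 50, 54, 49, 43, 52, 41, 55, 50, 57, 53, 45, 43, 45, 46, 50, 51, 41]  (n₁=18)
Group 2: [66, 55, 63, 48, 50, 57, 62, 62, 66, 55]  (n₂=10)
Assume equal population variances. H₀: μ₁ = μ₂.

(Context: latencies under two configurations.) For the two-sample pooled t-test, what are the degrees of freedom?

degrees of freedom = 26

df = n₁ + n₂ − 2 = 18 + 10 − 2 = 26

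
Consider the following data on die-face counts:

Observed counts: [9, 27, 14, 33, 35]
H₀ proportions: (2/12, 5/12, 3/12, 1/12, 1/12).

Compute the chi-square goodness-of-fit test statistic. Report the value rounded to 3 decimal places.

test statistic = 142.912

n = 118; E_i = n·p_i = [19.67, 49.17, 29.50, 9.83, 9.83]
χ² = (9−19.67)²/19.67 + (27−49.17)²/49.17 + (14−29.50)²/29.50 + (33−9.83)²/9.83 + (35−9.83)²/9.83 = 142.9119
df = 4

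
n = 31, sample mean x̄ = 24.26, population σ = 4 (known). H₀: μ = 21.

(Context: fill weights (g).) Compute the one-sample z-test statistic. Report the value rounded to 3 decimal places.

test statistic = 4.538

SE = σ/√n = 4/√31 = 0.7184
z = (x̄−μ₀)/SE = (24.26−21)/0.7184 = 4.5377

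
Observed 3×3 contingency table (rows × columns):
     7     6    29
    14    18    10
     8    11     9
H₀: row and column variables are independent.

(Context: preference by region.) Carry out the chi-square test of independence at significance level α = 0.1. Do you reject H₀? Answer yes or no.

Row totals [42, 42, 28], col totals [29, 35, 48], n=112
χ² = (7−10.88)²/10.88 + (6−13.12)²/13.12 + (29−18.00)²/18.00 + (14−10.88)²/10.88 + (18−13.12)²/13.12 + (10−18.00)²/18.00 + (8−7.25)²/7.25 + (11−8.75)²/8.75 + (9−12.00)²/12.00 = 19.6412
df = 4
p-value (upper-tail) = 0.00059
At α=0.1: p < α → reject H₀

reject H₀: yes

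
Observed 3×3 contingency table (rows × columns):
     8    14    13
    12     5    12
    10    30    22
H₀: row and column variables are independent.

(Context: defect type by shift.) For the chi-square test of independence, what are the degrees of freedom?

df = (r−1)(c−1) = (3−1)·(3−1) = 4

degrees of freedom = 4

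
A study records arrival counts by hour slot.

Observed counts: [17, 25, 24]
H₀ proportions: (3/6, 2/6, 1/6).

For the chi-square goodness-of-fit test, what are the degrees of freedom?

degrees of freedom = 2

df = k − 1 = 3 − 1 = 2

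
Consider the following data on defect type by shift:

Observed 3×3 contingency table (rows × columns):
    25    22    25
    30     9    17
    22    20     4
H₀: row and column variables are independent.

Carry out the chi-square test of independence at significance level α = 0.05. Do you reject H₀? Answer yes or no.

Row totals [72, 56, 46], col totals [77, 51, 46], n=174
χ² = (25−31.86)²/31.86 + (22−21.10)²/21.10 + (25−19.03)²/19.03 + (30−24.78)²/24.78 + (9−16.41)²/16.41 + (17−14.80)²/14.80 + (22−20.36)²/20.36 + (20−13.48)²/13.48 + (4−12.16)²/12.16 = 16.9183
df = 4
p-value (upper-tail) = 0.00200
At α=0.05: p < α → reject H₀

reject H₀: yes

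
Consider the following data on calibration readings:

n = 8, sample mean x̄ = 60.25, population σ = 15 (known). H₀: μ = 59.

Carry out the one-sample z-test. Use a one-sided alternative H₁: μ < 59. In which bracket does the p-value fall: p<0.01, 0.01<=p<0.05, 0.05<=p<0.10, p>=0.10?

p-value bracket: p>=0.10

SE = σ/√n = 15/√8 = 5.3033
z = (x̄−μ₀)/SE = (60.25−59)/5.3033 = 0.2357
p-value (one-sided, H₁ less) = 0.59317
→ bracket: p>=0.10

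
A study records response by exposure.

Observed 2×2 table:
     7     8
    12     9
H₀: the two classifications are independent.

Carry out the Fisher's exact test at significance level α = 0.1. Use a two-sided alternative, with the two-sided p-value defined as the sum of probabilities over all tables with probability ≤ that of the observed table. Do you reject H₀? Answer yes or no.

reject H₀: no

Margins: r₁=15, r₂=21, c₁=19, c₂=17, n=36
p_obs = C(15,7)·C(21,12)/C(36,19); sum pmf over tables with pmf ≤ p_obs
p-value (two-sided) = 0.73600
At α=0.1: p ≥ α → fail to reject H₀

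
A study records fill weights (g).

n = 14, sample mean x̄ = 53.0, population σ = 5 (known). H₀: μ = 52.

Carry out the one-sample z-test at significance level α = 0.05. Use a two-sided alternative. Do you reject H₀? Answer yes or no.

reject H₀: no

SE = σ/√n = 5/√14 = 1.3363
z = (x̄−μ₀)/SE = (53.0−52)/1.3363 = 0.7483
p-value (two-sided) = 0.45426
At α=0.05: p ≥ α → fail to reject H₀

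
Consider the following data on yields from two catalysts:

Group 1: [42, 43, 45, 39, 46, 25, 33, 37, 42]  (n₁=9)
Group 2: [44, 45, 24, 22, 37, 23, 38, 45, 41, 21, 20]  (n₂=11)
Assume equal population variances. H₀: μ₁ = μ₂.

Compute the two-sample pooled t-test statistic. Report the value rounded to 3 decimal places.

x̄₁=39.111, s₁=6.660, n₁=9
x̄₂=32.727, s₂=10.622, n₂=11
s_p² = [8·6.660² + 10·10.622²]/18 = 82.3928
SE = √(s_p²·(1/9+1/11)) = 4.0798
t = (39.111−32.727)/4.0798 = 1.5647
df = 18

test statistic = 1.565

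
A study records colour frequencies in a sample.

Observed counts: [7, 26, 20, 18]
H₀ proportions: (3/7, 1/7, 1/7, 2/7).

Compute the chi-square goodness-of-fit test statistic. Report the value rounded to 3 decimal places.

n = 71; E_i = n·p_i = [30.43, 10.14, 10.14, 20.29]
χ² = (7−30.43)²/30.43 + (26−10.14)²/10.14 + (20−10.14)²/10.14 + (18−20.29)²/20.29 = 52.6667
df = 3

test statistic = 52.667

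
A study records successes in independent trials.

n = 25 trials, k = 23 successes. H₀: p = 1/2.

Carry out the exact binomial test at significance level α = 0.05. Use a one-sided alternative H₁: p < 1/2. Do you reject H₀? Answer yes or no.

reject H₀: no

Exact binomial: n=25, k=23, p₀=1/2=0.5000
P(X≤23) from Σ C(n,i)·p₀^i·(1−p₀)^(n−i)
p-value (one-sided, H₁ less) = 1.00000
At α=0.05: p ≥ α → fail to reject H₀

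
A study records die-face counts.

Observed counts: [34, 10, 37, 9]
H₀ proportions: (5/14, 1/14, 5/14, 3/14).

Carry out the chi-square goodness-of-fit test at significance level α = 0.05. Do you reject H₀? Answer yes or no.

reject H₀: yes

n = 90; E_i = n·p_i = [32.14, 6.43, 32.14, 19.29]
χ² = (34−32.14)²/32.14 + (10−6.43)²/6.43 + (37−32.14)²/32.14 + (9−19.29)²/19.29 = 8.3111
df = 3
p-value (upper-tail) = 0.04000
At α=0.05: p < α → reject H₀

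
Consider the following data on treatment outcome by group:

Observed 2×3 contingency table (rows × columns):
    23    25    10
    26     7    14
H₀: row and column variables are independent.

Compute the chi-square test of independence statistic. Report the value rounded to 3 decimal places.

Row totals [58, 47], col totals [49, 32, 24], n=105
χ² = (23−27.07)²/27.07 + (25−17.68)²/17.68 + (10−13.26)²/13.26 + (26−21.93)²/21.93 + (7−14.32)²/14.32 + (14−10.74)²/10.74 = 9.9320
df = 2

test statistic = 9.932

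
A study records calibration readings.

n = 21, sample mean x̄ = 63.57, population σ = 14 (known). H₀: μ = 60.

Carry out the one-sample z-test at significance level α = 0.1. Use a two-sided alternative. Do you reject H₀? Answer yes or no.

SE = σ/√n = 14/√21 = 3.0551
z = (x̄−μ₀)/SE = (63.57−60)/3.0551 = 1.1686
p-value (two-sided) = 0.24258
At α=0.1: p ≥ α → fail to reject H₀

reject H₀: no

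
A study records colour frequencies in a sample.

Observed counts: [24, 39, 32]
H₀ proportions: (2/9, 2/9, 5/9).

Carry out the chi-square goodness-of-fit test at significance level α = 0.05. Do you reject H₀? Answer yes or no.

n = 95; E_i = n·p_i = [21.11, 21.11, 52.78]
χ² = (24−21.11)²/21.11 + (39−21.11)²/21.11 + (32−52.78)²/52.78 = 23.7337
df = 2
p-value (upper-tail) = 0.00001
At α=0.05: p < α → reject H₀

reject H₀: yes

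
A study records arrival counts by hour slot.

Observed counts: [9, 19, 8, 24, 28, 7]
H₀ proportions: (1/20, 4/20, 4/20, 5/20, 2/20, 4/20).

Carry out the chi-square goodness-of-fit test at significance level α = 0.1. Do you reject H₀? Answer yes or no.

reject H₀: yes

n = 95; E_i = n·p_i = [4.75, 19.00, 19.00, 23.75, 9.50, 19.00]
χ² = (9−4.75)²/4.75 + (19−19.00)²/19.00 + (8−19.00)²/19.00 + (24−23.75)²/23.75 + (28−9.50)²/9.50 + (7−19.00)²/19.00 = 53.7789
df = 5
p-value (upper-tail) = 0.00000
At α=0.1: p < α → reject H₀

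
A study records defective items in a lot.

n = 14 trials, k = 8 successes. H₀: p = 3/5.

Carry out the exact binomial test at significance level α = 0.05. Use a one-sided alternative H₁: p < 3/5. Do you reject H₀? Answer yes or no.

reject H₀: no

Exact binomial: n=14, k=8, p₀=3/5=0.6000
P(X≤8) from Σ C(n,i)·p₀^i·(1−p₀)^(n−i)
p-value (one-sided, H₁ less) = 0.51415
At α=0.05: p ≥ α → fail to reject H₀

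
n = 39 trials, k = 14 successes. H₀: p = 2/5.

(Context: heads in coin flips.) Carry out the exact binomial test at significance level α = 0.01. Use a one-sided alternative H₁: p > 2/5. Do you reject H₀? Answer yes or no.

reject H₀: no

Exact binomial: n=39, k=14, p₀=2/5=0.4000
P(X≥14) from Σ C(n,i)·p₀^i·(1−p₀)^(n−i)
p-value (one-sided, H₁ greater) = 0.75165
At α=0.01: p ≥ α → fail to reject H₀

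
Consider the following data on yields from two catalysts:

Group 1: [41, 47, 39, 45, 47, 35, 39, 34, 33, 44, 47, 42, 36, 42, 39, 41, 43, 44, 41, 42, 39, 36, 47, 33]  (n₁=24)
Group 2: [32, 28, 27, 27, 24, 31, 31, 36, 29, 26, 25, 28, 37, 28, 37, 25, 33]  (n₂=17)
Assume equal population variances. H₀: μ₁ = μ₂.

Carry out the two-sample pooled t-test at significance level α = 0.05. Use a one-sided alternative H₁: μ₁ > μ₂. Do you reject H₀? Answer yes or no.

reject H₀: yes

x̄₁=40.667, s₁=4.479, n₁=24
x̄₂=29.647, s₂=4.182, n₂=17
s_p² = [23·4.479² + 16·4.182²]/39 = 19.0055
SE = √(s_p²·(1/24+1/17)) = 1.3820
t = (40.667−29.647)/1.3820 = 7.9738
df = 39
p-value (one-sided, H₁ greater) = 0.00000
At α=0.05: p < α → reject H₀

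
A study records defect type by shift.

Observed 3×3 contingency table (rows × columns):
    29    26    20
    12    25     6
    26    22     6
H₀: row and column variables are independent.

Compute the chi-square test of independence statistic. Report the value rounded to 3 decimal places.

test statistic = 10.872

Row totals [75, 43, 54], col totals [67, 73, 32], n=172
χ² = (29−29.22)²/29.22 + (26−31.83)²/31.83 + (20−13.95)²/13.95 + (12−16.75)²/16.75 + (25−18.25)²/18.25 + (6−8.00)²/8.00 + (26−21.03)²/21.03 + (22−22.92)²/22.92 + (6−10.05)²/10.05 = 10.8723
df = 4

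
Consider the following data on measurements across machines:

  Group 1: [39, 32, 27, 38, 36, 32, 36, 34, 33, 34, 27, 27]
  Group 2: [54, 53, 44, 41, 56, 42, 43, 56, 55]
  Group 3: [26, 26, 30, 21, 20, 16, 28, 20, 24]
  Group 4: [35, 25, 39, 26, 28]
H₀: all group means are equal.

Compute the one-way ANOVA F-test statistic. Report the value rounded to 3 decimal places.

Group means [32.92, 49.33, 23.44, 30.60], grand mean 34.371
SSB = Σnᵢ(x̄ᵢ−x̄)² = 3185.833; SSW = ΣΣ(x−x̄ᵢ)² = 850.339
MSB = 3185.833/3 = 1061.9442; MSW = 850.339/31 = 27.4303
F = MSB/MSW = 38.7143
df = (3, 31)

test statistic = 38.714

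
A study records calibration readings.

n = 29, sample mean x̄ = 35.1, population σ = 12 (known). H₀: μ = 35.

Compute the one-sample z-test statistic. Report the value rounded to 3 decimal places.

SE = σ/√n = 12/√29 = 2.2283
z = (x̄−μ₀)/SE = (35.1−35)/2.2283 = 0.0449

test statistic = 0.045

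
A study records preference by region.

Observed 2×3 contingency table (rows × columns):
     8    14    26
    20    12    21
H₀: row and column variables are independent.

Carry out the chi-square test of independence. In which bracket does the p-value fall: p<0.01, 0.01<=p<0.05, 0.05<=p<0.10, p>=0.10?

p-value bracket: 0.05<=p<0.10

Row totals [48, 53], col totals [28, 26, 47], n=101
χ² = (8−13.31)²/13.31 + (14−12.36)²/12.36 + (26−22.34)²/22.34 + (20−14.69)²/14.69 + (12−13.64)²/13.64 + (21−24.66)²/24.66 = 5.5948
df = 2
p-value (upper-tail) = 0.06097
→ bracket: 0.05<=p<0.10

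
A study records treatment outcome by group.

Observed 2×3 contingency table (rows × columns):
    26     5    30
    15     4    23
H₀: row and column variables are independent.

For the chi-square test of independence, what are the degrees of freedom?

df = (r−1)(c−1) = (2−1)·(3−1) = 2

degrees of freedom = 2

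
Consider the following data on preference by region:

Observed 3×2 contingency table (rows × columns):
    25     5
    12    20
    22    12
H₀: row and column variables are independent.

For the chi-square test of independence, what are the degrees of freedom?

df = (r−1)(c−1) = (3−1)·(2−1) = 2

degrees of freedom = 2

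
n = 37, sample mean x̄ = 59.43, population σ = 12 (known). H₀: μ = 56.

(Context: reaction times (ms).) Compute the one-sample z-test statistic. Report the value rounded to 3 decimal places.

SE = σ/√n = 12/√37 = 1.9728
z = (x̄−μ₀)/SE = (59.43−56)/1.9728 = 1.7387

test statistic = 1.739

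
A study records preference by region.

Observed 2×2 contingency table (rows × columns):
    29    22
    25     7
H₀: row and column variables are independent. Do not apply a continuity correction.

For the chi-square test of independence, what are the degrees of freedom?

degrees of freedom = 1

df = (r−1)(c−1) = (2−1)·(2−1) = 1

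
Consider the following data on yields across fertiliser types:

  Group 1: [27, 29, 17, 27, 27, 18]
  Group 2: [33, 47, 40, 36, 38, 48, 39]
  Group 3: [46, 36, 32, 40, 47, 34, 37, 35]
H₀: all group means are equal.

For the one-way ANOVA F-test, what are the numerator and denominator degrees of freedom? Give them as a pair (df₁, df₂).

k = 3 groups, N = 21 total
df = (k−1, N−k) = (3−1, 21−3) = (2, 18)

degrees of freedom = [2, 18]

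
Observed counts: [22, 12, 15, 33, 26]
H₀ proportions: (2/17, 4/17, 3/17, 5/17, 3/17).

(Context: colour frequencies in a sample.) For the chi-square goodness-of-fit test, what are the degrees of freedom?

degrees of freedom = 4

df = k − 1 = 5 − 1 = 4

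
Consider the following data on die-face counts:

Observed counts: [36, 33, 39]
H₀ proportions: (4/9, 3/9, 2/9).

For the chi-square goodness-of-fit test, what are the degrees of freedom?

degrees of freedom = 2

df = k − 1 = 3 − 1 = 2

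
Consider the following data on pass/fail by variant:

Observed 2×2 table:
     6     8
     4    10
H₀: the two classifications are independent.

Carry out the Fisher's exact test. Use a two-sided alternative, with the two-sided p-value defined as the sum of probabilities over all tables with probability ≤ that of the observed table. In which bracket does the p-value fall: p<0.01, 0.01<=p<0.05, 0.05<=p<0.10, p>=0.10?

p-value bracket: p>=0.10

Margins: r₁=14, r₂=14, c₁=10, c₂=18, n=28
p_obs = C(14,6)·C(14,4)/C(28,10); sum pmf over tables with pmf ≤ p_obs
p-value (two-sided) = 0.69458
→ bracket: p>=0.10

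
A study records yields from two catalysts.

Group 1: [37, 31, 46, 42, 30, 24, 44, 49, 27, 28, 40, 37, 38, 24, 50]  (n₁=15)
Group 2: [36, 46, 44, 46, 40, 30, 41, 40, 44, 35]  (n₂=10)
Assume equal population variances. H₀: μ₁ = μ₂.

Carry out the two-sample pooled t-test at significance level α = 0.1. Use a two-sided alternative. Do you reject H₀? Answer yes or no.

x̄₁=36.467, s₁=8.774, n₁=15
x̄₂=40.200, s₂=5.224, n₂=10
s_p² = [14·8.774² + 9·5.224²]/23 = 57.5362
SE = √(s_p²·(1/15+1/10)) = 3.0967
t = (36.467−40.200)/3.0967 = -1.2056
df = 23
p-value (two-sided) = 0.24023
At α=0.1: p ≥ α → fail to reject H₀

reject H₀: no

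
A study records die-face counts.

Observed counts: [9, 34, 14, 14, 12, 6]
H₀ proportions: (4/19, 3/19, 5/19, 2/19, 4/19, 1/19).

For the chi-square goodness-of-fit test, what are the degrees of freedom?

df = k − 1 = 6 − 1 = 5

degrees of freedom = 5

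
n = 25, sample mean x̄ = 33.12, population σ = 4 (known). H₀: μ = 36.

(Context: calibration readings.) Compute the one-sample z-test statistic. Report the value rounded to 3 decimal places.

SE = σ/√n = 4/√25 = 0.8000
z = (x̄−μ₀)/SE = (33.12−36)/0.8000 = -3.6000

test statistic = -3.600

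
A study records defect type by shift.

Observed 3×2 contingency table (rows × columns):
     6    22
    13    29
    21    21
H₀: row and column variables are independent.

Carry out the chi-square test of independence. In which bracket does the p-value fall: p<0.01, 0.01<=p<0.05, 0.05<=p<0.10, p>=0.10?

p-value bracket: 0.01<=p<0.05

Row totals [28, 42, 42], col totals [40, 72], n=112
χ² = (6−10.00)²/10.00 + (22−18.00)²/18.00 + (13−15.00)²/15.00 + (29−27.00)²/27.00 + (21−15.00)²/15.00 + (21−27.00)²/27.00 = 6.6370
df = 2
p-value (upper-tail) = 0.03621
→ bracket: 0.01<=p<0.05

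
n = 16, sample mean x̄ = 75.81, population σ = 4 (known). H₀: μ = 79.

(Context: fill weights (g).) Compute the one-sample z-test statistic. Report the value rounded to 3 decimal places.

test statistic = -3.190

SE = σ/√n = 4/√16 = 1.0000
z = (x̄−μ₀)/SE = (75.81−79)/1.0000 = -3.1900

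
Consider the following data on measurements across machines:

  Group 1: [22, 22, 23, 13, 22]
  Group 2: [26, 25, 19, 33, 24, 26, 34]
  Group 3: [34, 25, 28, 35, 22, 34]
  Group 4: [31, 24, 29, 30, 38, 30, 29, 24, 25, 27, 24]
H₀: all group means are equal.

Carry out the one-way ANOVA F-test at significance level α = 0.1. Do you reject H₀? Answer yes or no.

reject H₀: yes

Group means [20.40, 26.71, 29.67, 28.27], grand mean 26.828
SSB = Σnᵢ(x̄ᵢ−x̄)² = 277.994; SSW = ΣΣ(x−x̄ᵢ)² = 558.144
MSB = 277.994/3 = 92.6647; MSW = 558.144/25 = 22.3257
F = MSB/MSW = 4.1506
df = (3, 25)
p-value (upper-tail) = 0.01621
At α=0.1: p < α → reject H₀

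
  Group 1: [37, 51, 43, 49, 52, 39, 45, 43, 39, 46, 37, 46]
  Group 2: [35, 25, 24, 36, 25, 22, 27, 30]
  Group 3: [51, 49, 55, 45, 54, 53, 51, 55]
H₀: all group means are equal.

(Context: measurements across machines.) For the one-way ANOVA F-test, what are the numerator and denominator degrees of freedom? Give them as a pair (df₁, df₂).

degrees of freedom = [2, 25]

k = 3 groups, N = 28 total
df = (k−1, N−k) = (3−1, 28−3) = (2, 25)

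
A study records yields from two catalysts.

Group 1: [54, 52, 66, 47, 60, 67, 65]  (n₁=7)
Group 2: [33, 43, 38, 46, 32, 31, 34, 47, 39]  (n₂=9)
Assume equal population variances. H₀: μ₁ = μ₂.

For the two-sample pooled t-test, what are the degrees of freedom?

df = n₁ + n₂ − 2 = 7 + 9 − 2 = 14

degrees of freedom = 14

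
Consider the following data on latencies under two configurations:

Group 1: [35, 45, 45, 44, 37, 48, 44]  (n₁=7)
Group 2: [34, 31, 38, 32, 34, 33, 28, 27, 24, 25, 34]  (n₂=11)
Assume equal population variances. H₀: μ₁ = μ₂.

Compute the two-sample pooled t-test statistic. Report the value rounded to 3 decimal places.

x̄₁=42.571, s₁=4.721, n₁=7
x̄₂=30.909, s₂=4.369, n₂=11
s_p² = [6·4.721² + 10·4.369²]/16 = 20.2890
SE = √(s_p²·(1/7+1/11)) = 2.1778
t = (42.571−30.909)/2.1778 = 5.3551
df = 16

test statistic = 5.355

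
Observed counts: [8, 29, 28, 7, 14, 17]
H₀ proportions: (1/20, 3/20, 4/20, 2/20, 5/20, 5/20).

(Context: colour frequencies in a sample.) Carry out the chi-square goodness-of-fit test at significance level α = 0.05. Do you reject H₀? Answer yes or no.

n = 103; E_i = n·p_i = [5.15, 15.45, 20.60, 10.30, 25.75, 25.75]
χ² = (8−5.15)²/5.15 + (29−15.45)²/15.45 + (28−20.60)²/20.60 + (7−10.30)²/10.30 + (14−25.75)²/25.75 + (17−25.75)²/25.75 = 25.5113
df = 5
p-value (upper-tail) = 0.00011
At α=0.05: p < α → reject H₀

reject H₀: yes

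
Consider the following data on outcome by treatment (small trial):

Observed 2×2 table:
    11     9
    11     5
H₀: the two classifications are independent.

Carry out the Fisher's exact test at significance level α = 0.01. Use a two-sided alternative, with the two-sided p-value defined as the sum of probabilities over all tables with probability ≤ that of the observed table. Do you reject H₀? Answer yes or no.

Margins: r₁=20, r₂=16, c₁=22, c₂=14, n=36
p_obs = C(20,11)·C(16,11)/C(36,22); sum pmf over tables with pmf ≤ p_obs
p-value (two-sided) = 0.50067
At α=0.01: p ≥ α → fail to reject H₀

reject H₀: no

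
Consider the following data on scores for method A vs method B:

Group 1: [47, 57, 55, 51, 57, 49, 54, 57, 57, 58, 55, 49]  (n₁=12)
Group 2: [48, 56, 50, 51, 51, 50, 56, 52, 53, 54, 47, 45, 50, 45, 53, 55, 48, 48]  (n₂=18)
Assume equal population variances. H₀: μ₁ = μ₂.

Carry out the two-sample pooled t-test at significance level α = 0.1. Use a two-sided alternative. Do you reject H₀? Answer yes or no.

x̄₁=53.833, s₁=3.834, n₁=12
x̄₂=50.667, s₂=3.430, n₂=18
s_p² = [11·3.834² + 17·3.430²]/28 = 12.9167
SE = √(s_p²·(1/12+1/18)) = 1.3394
t = (53.833−50.667)/1.3394 = 2.3642
df = 28
p-value (two-sided) = 0.02524
At α=0.1: p < α → reject H₀

reject H₀: yes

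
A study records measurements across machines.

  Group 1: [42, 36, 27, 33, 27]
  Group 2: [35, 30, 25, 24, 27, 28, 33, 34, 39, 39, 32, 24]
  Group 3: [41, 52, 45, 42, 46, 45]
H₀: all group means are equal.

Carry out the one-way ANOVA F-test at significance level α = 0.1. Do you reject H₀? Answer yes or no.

Group means [33.00, 30.83, 45.17], grand mean 35.043
SSB = Σnᵢ(x̄ᵢ−x̄)² = 848.457; SSW = ΣΣ(x−x̄ᵢ)² = 554.500
MSB = 848.457/2 = 424.2283; MSW = 554.500/20 = 27.7250
F = MSB/MSW = 15.3013
df = (2, 20)
p-value (upper-tail) = 0.00009
At α=0.1: p < α → reject H₀

reject H₀: yes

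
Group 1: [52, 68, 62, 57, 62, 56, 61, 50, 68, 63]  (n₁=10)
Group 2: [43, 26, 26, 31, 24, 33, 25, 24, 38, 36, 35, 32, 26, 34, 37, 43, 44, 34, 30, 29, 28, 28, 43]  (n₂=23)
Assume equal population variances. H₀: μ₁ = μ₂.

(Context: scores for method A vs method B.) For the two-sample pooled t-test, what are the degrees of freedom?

degrees of freedom = 31

df = n₁ + n₂ − 2 = 10 + 23 − 2 = 31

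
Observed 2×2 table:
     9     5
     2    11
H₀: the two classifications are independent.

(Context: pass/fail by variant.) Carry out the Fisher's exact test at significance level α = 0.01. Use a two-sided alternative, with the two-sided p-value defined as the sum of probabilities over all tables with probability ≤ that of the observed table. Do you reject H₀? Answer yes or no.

reject H₀: no

Margins: r₁=14, r₂=13, c₁=11, c₂=16, n=27
p_obs = C(14,9)·C(13,2)/C(27,11); sum pmf over tables with pmf ≤ p_obs
p-value (two-sided) = 0.01831
At α=0.01: p ≥ α → fail to reject H₀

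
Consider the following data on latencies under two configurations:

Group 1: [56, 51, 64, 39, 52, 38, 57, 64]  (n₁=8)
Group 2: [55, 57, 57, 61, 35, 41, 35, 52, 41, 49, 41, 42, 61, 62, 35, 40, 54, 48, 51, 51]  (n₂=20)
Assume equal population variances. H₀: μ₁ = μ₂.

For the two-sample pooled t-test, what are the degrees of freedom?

degrees of freedom = 26

df = n₁ + n₂ − 2 = 8 + 20 − 2 = 26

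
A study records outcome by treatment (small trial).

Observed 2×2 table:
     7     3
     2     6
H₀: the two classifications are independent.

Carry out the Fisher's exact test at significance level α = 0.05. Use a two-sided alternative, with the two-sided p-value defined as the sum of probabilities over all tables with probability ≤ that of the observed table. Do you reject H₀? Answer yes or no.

Margins: r₁=10, r₂=8, c₁=9, c₂=9, n=18
p_obs = C(10,7)·C(8,2)/C(18,9); sum pmf over tables with pmf ≤ p_obs
p-value (two-sided) = 0.15343
At α=0.05: p ≥ α → fail to reject H₀

reject H₀: no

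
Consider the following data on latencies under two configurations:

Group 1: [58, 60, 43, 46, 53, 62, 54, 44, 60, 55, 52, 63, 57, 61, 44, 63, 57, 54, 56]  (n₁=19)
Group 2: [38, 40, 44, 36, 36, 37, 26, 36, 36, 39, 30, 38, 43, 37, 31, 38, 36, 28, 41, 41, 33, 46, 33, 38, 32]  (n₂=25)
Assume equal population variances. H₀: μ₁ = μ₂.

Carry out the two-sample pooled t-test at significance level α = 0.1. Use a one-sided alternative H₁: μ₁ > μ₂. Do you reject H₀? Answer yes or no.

x̄₁=54.842, s₁=6.509, n₁=19
x̄₂=36.520, s₂=4.823, n₂=25
s_p² = [18·6.509² + 24·4.823²]/42 = 31.4468
SE = √(s_p²·(1/19+1/25)) = 1.7067
t = (54.842−36.520)/1.7067 = 10.7351
df = 42
p-value (one-sided, H₁ greater) = 0.00000
At α=0.1: p < α → reject H₀

reject H₀: yes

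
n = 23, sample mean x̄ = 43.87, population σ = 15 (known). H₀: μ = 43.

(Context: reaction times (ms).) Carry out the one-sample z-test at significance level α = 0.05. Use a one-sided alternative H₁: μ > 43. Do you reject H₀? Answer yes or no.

reject H₀: no

SE = σ/√n = 15/√23 = 3.1277
z = (x̄−μ₀)/SE = (43.87−43)/3.1277 = 0.2782
p-value (one-sided, H₁ greater) = 0.39045
At α=0.05: p ≥ α → fail to reject H₀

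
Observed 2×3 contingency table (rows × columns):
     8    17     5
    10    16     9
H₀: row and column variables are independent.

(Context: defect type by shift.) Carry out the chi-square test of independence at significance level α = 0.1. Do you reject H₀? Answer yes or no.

reject H₀: no

Row totals [30, 35], col totals [18, 33, 14], n=65
χ² = (8−8.31)²/8.31 + (17−15.23)²/15.23 + (5−6.46)²/6.46 + (10−9.69)²/9.69 + (16−17.77)²/17.77 + (9−7.54)²/7.54 = 1.0168
df = 2
p-value (upper-tail) = 0.60146
At α=0.1: p ≥ α → fail to reject H₀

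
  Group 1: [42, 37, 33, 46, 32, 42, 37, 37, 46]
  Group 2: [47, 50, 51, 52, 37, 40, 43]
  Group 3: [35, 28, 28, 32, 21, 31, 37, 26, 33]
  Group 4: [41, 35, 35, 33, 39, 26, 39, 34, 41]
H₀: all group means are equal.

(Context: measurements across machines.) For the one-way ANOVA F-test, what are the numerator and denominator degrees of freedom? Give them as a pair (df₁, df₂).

degrees of freedom = [3, 30]

k = 4 groups, N = 34 total
df = (k−1, N−k) = (4−1, 34−4) = (3, 30)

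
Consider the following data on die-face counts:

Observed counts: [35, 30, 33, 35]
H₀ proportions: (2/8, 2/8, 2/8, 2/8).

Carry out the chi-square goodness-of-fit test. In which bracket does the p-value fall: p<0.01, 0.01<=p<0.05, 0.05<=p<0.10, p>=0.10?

n = 133; E_i = n·p_i = [33.25, 33.25, 33.25, 33.25]
χ² = (35−33.25)²/33.25 + (30−33.25)²/33.25 + (33−33.25)²/33.25 + (35−33.25)²/33.25 = 0.5038
df = 3
p-value (upper-tail) = 0.91806
→ bracket: p>=0.10

p-value bracket: p>=0.10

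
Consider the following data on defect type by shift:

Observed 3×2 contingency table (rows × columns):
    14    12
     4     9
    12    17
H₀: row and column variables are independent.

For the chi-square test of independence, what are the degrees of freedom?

degrees of freedom = 2

df = (r−1)(c−1) = (3−1)·(2−1) = 2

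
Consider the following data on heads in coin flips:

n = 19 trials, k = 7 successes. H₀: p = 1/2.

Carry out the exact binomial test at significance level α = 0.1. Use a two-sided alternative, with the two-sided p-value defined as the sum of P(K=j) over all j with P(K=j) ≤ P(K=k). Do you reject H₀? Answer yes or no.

Exact binomial: n=19, k=7, p₀=1/2=0.5000
P(X=j) = C(n,j)·p₀^j·(1−p₀)^(n−j); p = Σ P(X=j) over j with P(X=j) ≤ P(X=7)
p-value (two-sided) = 0.35928
At α=0.1: p ≥ α → fail to reject H₀

reject H₀: no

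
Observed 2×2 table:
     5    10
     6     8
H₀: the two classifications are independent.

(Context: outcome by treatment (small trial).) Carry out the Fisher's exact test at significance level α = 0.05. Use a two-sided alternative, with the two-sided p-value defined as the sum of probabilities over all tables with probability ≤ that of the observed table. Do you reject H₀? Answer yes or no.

Margins: r₁=15, r₂=14, c₁=11, c₂=18, n=29
p_obs = C(15,5)·C(14,6)/C(29,11); sum pmf over tables with pmf ≤ p_obs
p-value (two-sided) = 0.71038
At α=0.05: p ≥ α → fail to reject H₀

reject H₀: no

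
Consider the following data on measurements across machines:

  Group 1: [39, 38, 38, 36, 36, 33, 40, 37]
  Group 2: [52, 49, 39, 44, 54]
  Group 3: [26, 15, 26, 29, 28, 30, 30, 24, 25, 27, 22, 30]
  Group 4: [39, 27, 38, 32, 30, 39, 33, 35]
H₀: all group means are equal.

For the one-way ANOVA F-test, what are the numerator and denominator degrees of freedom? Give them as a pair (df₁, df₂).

k = 4 groups, N = 33 total
df = (k−1, N−k) = (4−1, 33−4) = (3, 29)

degrees of freedom = [3, 29]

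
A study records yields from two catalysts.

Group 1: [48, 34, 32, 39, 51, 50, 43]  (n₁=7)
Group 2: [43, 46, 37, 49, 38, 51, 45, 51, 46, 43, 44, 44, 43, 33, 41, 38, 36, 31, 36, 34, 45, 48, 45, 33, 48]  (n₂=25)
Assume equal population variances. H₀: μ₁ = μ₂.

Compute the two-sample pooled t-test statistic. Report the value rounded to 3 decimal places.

x̄₁=42.429, s₁=7.678, n₁=7
x̄₂=41.920, s₂=5.880, n₂=25
s_p² = [6·7.678² + 24·5.880²]/30 = 39.4518
SE = √(s_p²·(1/7+1/25)) = 2.6859
t = (42.429−41.920)/2.6859 = 0.1893
df = 30

test statistic = 0.189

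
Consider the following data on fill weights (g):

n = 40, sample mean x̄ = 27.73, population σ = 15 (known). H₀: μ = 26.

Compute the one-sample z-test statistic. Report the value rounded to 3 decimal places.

test statistic = 0.729

SE = σ/√n = 15/√40 = 2.3717
z = (x̄−μ₀)/SE = (27.73−26)/2.3717 = 0.7294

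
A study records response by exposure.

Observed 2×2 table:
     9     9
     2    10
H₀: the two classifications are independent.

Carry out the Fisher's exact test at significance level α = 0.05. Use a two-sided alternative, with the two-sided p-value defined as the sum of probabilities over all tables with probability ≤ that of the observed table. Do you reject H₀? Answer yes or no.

reject H₀: no

Margins: r₁=18, r₂=12, c₁=11, c₂=19, n=30
p_obs = C(18,9)·C(12,2)/C(30,11); sum pmf over tables with pmf ≤ p_obs
p-value (two-sided) = 0.12133
At α=0.05: p ≥ α → fail to reject H₀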